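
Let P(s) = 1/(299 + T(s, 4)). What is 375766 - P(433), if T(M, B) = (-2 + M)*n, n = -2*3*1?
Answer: 859376843/2287 ≈ 3.7577e+5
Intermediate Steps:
n = -6 (n = -6*1 = -6)
T(M, B) = 12 - 6*M (T(M, B) = (-2 + M)*(-6) = 12 - 6*M)
P(s) = 1/(311 - 6*s) (P(s) = 1/(299 + (12 - 6*s)) = 1/(311 - 6*s))
375766 - P(433) = 375766 - (-1)/(-311 + 6*433) = 375766 - (-1)/(-311 + 2598) = 375766 - (-1)/2287 = 375766 - 1*(-1/2287) = 375766 + 1/2287 = 859376843/2287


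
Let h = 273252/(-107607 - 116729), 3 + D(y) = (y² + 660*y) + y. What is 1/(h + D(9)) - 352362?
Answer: -17011531712518/48278565 ≈ -3.5236e+5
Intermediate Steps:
D(y) = -3 + y² + 661*y (D(y) = -3 + ((y² + 660*y) + y) = -3 + (y² + 661*y) = -3 + y² + 661*y)
h = -9759/8012 (h = 273252/(-224336) = 273252*(-1/224336) = -9759/8012 ≈ -1.2180)
1/(h + D(9)) - 352362 = 1/(-9759/8012 + (-3 + 9² + 661*9)) - 352362 = 1/(-9759/8012 + (-3 + 81 + 5949)) - 352362 = 1/(-9759/8012 + 6027) - 352362 = 1/(48278565/8012) - 352362 = 8012/48278565 - 352362 = -17011531712518/48278565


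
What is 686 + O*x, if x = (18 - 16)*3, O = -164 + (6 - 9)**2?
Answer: -244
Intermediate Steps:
O = -155 (O = -164 + (-3)**2 = -164 + 9 = -155)
x = 6 (x = 2*3 = 6)
686 + O*x = 686 - 155*6 = 686 - 930 = -244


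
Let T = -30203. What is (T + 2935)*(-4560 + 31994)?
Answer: -748070312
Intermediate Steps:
(T + 2935)*(-4560 + 31994) = (-30203 + 2935)*(-4560 + 31994) = -27268*27434 = -748070312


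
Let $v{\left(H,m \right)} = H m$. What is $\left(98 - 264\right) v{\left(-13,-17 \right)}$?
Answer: $-36686$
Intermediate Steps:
$\left(98 - 264\right) v{\left(-13,-17 \right)} = \left(98 - 264\right) \left(\left(-13\right) \left(-17\right)\right) = \left(-166\right) 221 = -36686$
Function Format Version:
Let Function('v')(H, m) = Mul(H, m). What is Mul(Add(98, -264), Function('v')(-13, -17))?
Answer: -36686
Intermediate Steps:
Mul(Add(98, -264), Function('v')(-13, -17)) = Mul(Add(98, -264), Mul(-13, -17)) = Mul(-166, 221) = -36686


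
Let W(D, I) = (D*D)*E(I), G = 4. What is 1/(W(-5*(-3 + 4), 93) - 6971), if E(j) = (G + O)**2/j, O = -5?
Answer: -93/648278 ≈ -0.00014346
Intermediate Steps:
E(j) = 1/j (E(j) = (4 - 5)**2/j = (-1)**2/j = 1/j)
W(D, I) = D**2/I (W(D, I) = (D*D)/I = D**2/I)
1/(W(-5*(-3 + 4), 93) - 6971) = 1/((-5*(-3 + 4))**2/93 - 6971) = 1/((-5*1)**2*(1/93) - 6971) = 1/((-5)**2*(1/93) - 6971) = 1/(25*(1/93) - 6971) = 1/(25/93 - 6971) = 1/(-648278/93) = -93/648278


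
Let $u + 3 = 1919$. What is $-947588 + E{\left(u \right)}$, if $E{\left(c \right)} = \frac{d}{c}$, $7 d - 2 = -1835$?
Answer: $- \frac{12709052089}{13412} \approx -9.4759 \cdot 10^{5}$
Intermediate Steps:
$u = 1916$ ($u = -3 + 1919 = 1916$)
$d = - \frac{1833}{7}$ ($d = \frac{2}{7} + \frac{1}{7} \left(-1835\right) = \frac{2}{7} - \frac{1835}{7} = - \frac{1833}{7} \approx -261.86$)
$E{\left(c \right)} = - \frac{1833}{7 c}$
$-947588 + E{\left(u \right)} = -947588 - \frac{1833}{7 \cdot 1916} = -947588 - \frac{1833}{13412} = - \frac{12709052089}{13412}$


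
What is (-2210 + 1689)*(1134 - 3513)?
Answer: 1239459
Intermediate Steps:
(-2210 + 1689)*(1134 - 3513) = -521*(-2379) = 1239459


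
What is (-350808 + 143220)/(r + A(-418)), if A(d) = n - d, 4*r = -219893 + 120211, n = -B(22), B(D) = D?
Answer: 415176/49049 ≈ 8.4645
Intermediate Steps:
n = -22 (n = -1*22 = -22)
r = -49841/2 (r = (-219893 + 120211)/4 = (¼)*(-99682) = -49841/2 ≈ -24921.)
A(d) = -22 - d
(-350808 + 143220)/(r + A(-418)) = (-350808 + 143220)/(-49841/2 + (-22 - 1*(-418))) = -207588/(-49841/2 + (-22 + 418)) = -207588/(-49841/2 + 396) = -207588/(-49049/2) = -207588*(-2/49049) = 415176/49049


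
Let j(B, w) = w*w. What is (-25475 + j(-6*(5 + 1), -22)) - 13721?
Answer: -38712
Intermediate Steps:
j(B, w) = w²
(-25475 + j(-6*(5 + 1), -22)) - 13721 = (-25475 + (-22)²) - 13721 = (-25475 + 484) - 13721 = -24991 - 13721 = -38712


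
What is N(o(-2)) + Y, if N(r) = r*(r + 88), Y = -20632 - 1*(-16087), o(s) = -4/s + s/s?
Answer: -4272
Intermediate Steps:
o(s) = 1 - 4/s (o(s) = -4/s + 1 = 1 - 4/s)
Y = -4545 (Y = -20632 + 16087 = -4545)
N(r) = r*(88 + r)
N(o(-2)) + Y = ((-4 - 2)/(-2))*(88 + (-4 - 2)/(-2)) - 4545 = (-1/2*(-6))*(88 - 1/2*(-6)) - 4545 = 3*(88 + 3) - 4545 = 3*91 - 4545 = 273 - 4545 = -4272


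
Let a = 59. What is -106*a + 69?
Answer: -6185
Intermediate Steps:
-106*a + 69 = -106*59 + 69 = -6254 + 69 = -6185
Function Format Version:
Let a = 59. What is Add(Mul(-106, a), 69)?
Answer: -6185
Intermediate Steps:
Add(Mul(-106, a), 69) = Add(Mul(-106, 59), 69) = Add(-6254, 69) = -6185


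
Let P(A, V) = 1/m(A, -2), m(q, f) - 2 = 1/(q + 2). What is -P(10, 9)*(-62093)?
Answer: 745116/25 ≈ 29805.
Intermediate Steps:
m(q, f) = 2 + 1/(2 + q) (m(q, f) = 2 + 1/(q + 2) = 2 + 1/(2 + q))
P(A, V) = (2 + A)/(5 + 2*A) (P(A, V) = 1/((5 + 2*A)/(2 + A)) = (2 + A)/(5 + 2*A))
-P(10, 9)*(-62093) = -(2 + 10)/(5 + 2*10)*(-62093) = -12/(5 + 20)*(-62093) = -12/25*(-62093) = -(1/25)*12*(-62093) = -12*(-62093)/25 = -1*(-745116/25) = 745116/25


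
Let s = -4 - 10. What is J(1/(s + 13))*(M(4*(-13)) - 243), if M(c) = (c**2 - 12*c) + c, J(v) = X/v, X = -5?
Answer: 15165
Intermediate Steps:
s = -14
J(v) = -5/v
M(c) = c**2 - 11*c
J(1/(s + 13))*(M(4*(-13)) - 243) = (-5/(1/(-14 + 13)))*((4*(-13))*(-11 + 4*(-13)) - 243) = (-5/(1/(-1)))*(-52*(-11 - 52) - 243) = (-5/(-1))*(-52*(-63) - 243) = (-5*(-1))*(3276 - 243) = 5*3033 = 15165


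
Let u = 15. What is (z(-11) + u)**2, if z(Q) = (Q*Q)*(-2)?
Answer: 51529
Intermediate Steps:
z(Q) = -2*Q**2 (z(Q) = Q**2*(-2) = -2*Q**2)
(z(-11) + u)**2 = (-2*(-11)**2 + 15)**2 = (-2*121 + 15)**2 = (-242 + 15)**2 = (-227)**2 = 51529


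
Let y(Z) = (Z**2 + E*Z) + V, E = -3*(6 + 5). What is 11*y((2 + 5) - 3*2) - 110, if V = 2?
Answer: -440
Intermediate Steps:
E = -33 (E = -3*11 = -33)
y(Z) = 2 + Z**2 - 33*Z (y(Z) = (Z**2 - 33*Z) + 2 = 2 + Z**2 - 33*Z)
11*y((2 + 5) - 3*2) - 110 = 11*(2 + ((2 + 5) - 3*2)**2 - 33*((2 + 5) - 3*2)) - 110 = 11*(2 + (7 - 6)**2 - 33*(7 - 6)) - 110 = 11*(2 + 1**2 - 33*1) - 110 = 11*(2 + 1 - 33) - 110 = 11*(-30) - 110 = -330 - 110 = -440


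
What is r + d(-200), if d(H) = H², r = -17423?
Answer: 22577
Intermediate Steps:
r + d(-200) = -17423 + (-200)² = -17423 + 40000 = 22577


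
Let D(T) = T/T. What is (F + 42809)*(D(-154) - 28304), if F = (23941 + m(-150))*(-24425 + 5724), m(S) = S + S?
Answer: 12511837358196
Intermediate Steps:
m(S) = 2*S
F = -442110341 (F = (23941 + 2*(-150))*(-24425 + 5724) = (23941 - 300)*(-18701) = 23641*(-18701) = -442110341)
D(T) = 1
(F + 42809)*(D(-154) - 28304) = (-442110341 + 42809)*(1 - 28304) = -442067532*(-28303) = 12511837358196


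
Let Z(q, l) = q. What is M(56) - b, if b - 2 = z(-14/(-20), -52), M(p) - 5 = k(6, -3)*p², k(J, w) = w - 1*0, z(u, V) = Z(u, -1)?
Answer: -94057/10 ≈ -9405.7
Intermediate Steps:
z(u, V) = u
k(J, w) = w (k(J, w) = w + 0 = w)
M(p) = 5 - 3*p²
b = 27/10 (b = 2 - 14/(-20) = 2 - 14*(-1/20) = 2 + 7/10 = 27/10 ≈ 2.7000)
M(56) - b = (5 - 3*56²) - 1*27/10 = (5 - 3*3136) - 27/10 = (5 - 9408) - 27/10 = -9403 - 27/10 = -94057/10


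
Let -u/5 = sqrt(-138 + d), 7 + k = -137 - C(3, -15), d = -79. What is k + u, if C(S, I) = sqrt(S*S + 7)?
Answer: -148 - 5*I*sqrt(217) ≈ -148.0 - 73.655*I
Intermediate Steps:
C(S, I) = sqrt(7 + S**2) (C(S, I) = sqrt(S**2 + 7) = sqrt(7 + S**2))
k = -148 (k = -7 + (-137 - sqrt(7 + 3**2)) = -7 + (-137 - sqrt(7 + 9)) = -7 + (-137 - sqrt(16)) = -7 + (-137 - 1*4) = -7 + (-137 - 4) = -7 - 141 = -148)
u = -5*I*sqrt(217) (u = -5*sqrt(-138 - 79) = -5*I*sqrt(217) ≈ -73.655*I)
k + u = -148 - 5*I*sqrt(217)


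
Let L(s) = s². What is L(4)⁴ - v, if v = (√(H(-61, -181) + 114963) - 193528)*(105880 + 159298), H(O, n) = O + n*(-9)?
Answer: 51319433520 - 265178*√116531 ≈ 5.1229e+10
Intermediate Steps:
H(O, n) = O - 9*n
v = -51319367984 + 265178*√116531 (v = (√((-61 - 9*(-181)) + 114963) - 193528)*(105880 + 159298) = (√((-61 + 1629) + 114963) - 193528)*265178 = (√(1568 + 114963) - 193528)*265178 = (√116531 - 193528)*265178 = (-193528 + √116531)*265178 = -51319367984 + 265178*√116531 ≈ -5.1229e+10)
L(4)⁴ - v = (4²)⁴ - (-51319367984 + 265178*√116531) = 16⁴ + (51319367984 - 265178*√116531) = 65536 + (51319367984 - 265178*√116531) = 51319433520 - 265178*√116531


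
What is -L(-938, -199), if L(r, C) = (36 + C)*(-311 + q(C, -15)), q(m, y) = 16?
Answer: -48085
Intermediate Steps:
L(r, C) = -10620 - 295*C (L(r, C) = (36 + C)*(-311 + 16) = (36 + C)*(-295) = -10620 - 295*C)
-L(-938, -199) = -(-10620 - 295*(-199)) = -(-10620 + 58705) = -1*48085 = -48085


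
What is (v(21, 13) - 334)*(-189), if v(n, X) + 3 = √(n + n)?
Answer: 63693 - 189*√42 ≈ 62468.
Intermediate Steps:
v(n, X) = -3 + √2*√n (v(n, X) = -3 + √(n + n) = -3 + √(2*n) = -3 + √2*√n)
(v(21, 13) - 334)*(-189) = ((-3 + √2*√21) - 334)*(-189) = ((-3 + √42) - 334)*(-189) = (-337 + √42)*(-189) = 63693 - 189*√42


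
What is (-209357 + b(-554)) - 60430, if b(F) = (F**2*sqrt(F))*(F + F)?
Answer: -269787 - 340062928*I*sqrt(554) ≈ -2.6979e+5 - 8.0041e+9*I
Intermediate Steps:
b(F) = 2*F**(7/2) (b(F) = F**(5/2)*(2*F) = 2*F**(7/2))
(-209357 + b(-554)) - 60430 = (-209357 + 2*(-554)**(7/2)) - 60430 = (-209357 + 2*(-170031464*I*sqrt(554))) - 60430 = (-209357 - 340062928*I*sqrt(554)) - 60430 = -269787 - 340062928*I*sqrt(554)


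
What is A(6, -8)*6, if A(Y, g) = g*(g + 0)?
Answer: 384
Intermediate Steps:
A(Y, g) = g² (A(Y, g) = g*g = g²)
A(6, -8)*6 = (-8)²*6 = 64*6 = 384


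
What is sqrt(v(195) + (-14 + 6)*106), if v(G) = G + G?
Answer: I*sqrt(458) ≈ 21.401*I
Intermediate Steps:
v(G) = 2*G
sqrt(v(195) + (-14 + 6)*106) = sqrt(2*195 + (-14 + 6)*106) = sqrt(390 - 8*106) = sqrt(390 - 848) = sqrt(-458) = I*sqrt(458)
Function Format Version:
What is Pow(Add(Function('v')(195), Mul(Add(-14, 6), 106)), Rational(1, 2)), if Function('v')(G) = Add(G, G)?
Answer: Mul(I, Pow(458, Rational(1, 2))) ≈ Mul(21.401, I)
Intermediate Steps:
Function('v')(G) = Mul(2, G)
Pow(Add(Function('v')(195), Mul(Add(-14, 6), 106)), Rational(1, 2)) = Pow(Add(Mul(2, 195), Mul(Add(-14, 6), 106)), Rational(1, 2)) = Pow(Add(390, Mul(-8, 106)), Rational(1, 2)) = Pow(Add(390, -848), Rational(1, 2)) = Pow(-458, Rational(1, 2)) = Mul(I, Pow(458, Rational(1, 2)))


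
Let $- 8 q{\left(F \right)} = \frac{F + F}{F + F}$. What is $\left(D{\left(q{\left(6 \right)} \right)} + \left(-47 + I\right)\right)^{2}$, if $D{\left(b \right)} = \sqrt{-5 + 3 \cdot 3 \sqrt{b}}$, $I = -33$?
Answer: $\frac{\left(160 - \sqrt{-20 + 9 i \sqrt{2}}\right)^{2}}{4} \approx 6286.1 - 370.8 i$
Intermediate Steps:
$q{\left(F \right)} = - \frac{1}{8}$ ($q{\left(F \right)} = - \frac{\left(F + F\right) \frac{1}{F + F}}{8} = - \frac{2 F \frac{1}{2 F}}{8} = \left(- \frac{1}{8}\right) 1 = - \frac{1}{8}$)
$D{\left(b \right)} = \sqrt{-5 + 9 \sqrt{b}}$
$\left(D{\left(q{\left(6 \right)} \right)} + \left(-47 + I\right)\right)^{2} = \left(\sqrt{-5 + 9 \sqrt{- \frac{1}{8}}} - 80\right)^{2} = \left(\sqrt{-5 + 9 \frac{i \sqrt{2}}{4}} - 80\right)^{2} = \left(\sqrt{-5 + \frac{9 i \sqrt{2}}{4}} - 80\right)^{2} = \left(-80 + \sqrt{-5 + \frac{9 i \sqrt{2}}{4}}\right)^{2}$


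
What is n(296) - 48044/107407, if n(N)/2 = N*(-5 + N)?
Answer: 18503170660/107407 ≈ 1.7227e+5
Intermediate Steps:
n(N) = 2*N*(-5 + N) (n(N) = 2*(N*(-5 + N)) = 2*N*(-5 + N))
n(296) - 48044/107407 = 2*296*(-5 + 296) - 48044/107407 = 2*296*291 - 48044/107407 = 172272 - 1*48044/107407 = 172272 - 48044/107407 = 18503170660/107407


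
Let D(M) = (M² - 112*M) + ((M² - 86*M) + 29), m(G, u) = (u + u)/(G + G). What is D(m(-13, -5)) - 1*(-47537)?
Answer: 8025834/169 ≈ 47490.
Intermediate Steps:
m(G, u) = u/G (m(G, u) = (2*u)/((2*G)) = (2*u)*(1/(2*G)) = u/G)
D(M) = 29 - 198*M + 2*M² (D(M) = (M² - 112*M) + (29 + M² - 86*M) = 29 - 198*M + 2*M²)
D(m(-13, -5)) - 1*(-47537) = (29 - (-990)/(-13) + 2*(-5/(-13))²) - 1*(-47537) = (29 - (-990)*(-1)/13 + 2*(-5*(-1/13))²) + 47537 = (29 - 198*5/13 + 2*(5/13)²) + 47537 = (29 - 990/13 + 2*(25/169)) + 47537 = (29 - 990/13 + 50/169) + 47537 = -7919/169 + 47537 = 8025834/169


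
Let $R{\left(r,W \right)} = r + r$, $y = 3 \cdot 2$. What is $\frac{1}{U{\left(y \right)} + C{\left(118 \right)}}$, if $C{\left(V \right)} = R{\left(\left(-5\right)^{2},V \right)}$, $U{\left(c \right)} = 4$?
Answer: $\frac{1}{54} \approx 0.018519$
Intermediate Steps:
$y = 6$
$R{\left(r,W \right)} = 2 r$
$C{\left(V \right)} = 50$ ($C{\left(V \right)} = 2 \left(-5\right)^{2} = 2 \cdot 25 = 50$)
$\frac{1}{U{\left(y \right)} + C{\left(118 \right)}} = \frac{1}{4 + 50} = \frac{1}{54}$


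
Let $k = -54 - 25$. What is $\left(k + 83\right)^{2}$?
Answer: $16$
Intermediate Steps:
$k = -79$ ($k = -54 - 25 = -79$)
$\left(k + 83\right)^{2} = \left(-79 + 83\right)^{2} = 4^{2} = 16$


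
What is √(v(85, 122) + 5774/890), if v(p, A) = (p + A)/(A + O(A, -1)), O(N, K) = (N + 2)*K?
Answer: I*√76843490/890 ≈ 9.8495*I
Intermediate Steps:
O(N, K) = K*(2 + N) (O(N, K) = (2 + N)*K = K*(2 + N))
v(p, A) = -A/2 - p/2 (v(p, A) = (p + A)/(A - (2 + A)) = (A + p)/(A + (-2 - A)) = (A + p)/(-2) = (A + p)*(-½) = -A/2 - p/2)
√(v(85, 122) + 5774/890) = √((-½*122 - ½*85) + 5774/890) = √((-61 - 85/2) + 5774*(1/890)) = √(-207/2 + 2887/445) = √(-86341/890) = I*√76843490/890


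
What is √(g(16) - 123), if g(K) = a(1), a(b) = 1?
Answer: I*√122 ≈ 11.045*I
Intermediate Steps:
g(K) = 1
√(g(16) - 123) = √(1 - 123) = √(-122) = I*√122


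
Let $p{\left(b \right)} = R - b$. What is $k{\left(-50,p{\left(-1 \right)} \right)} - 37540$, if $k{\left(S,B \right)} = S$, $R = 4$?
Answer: $-37590$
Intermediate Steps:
$p{\left(b \right)} = 4 - b$
$k{\left(-50,p{\left(-1 \right)} \right)} - 37540 = -50 - 37540 = -37590$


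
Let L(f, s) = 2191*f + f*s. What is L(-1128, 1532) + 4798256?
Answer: 598712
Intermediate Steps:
L(-1128, 1532) + 4798256 = -1128*(2191 + 1532) + 4798256 = -1128*3723 + 4798256 = -4199544 + 4798256 = 598712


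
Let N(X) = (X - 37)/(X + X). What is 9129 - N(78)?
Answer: 1424083/156 ≈ 9128.7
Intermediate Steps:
N(X) = (-37 + X)/(2*X) (N(X) = (-37 + X)/((2*X)) = (-37 + X)*(1/(2*X)) = (-37 + X)/(2*X))
9129 - N(78) = 9129 - (-37 + 78)/(2*78) = 9129 - 41/(2*78) = 9129 - 1*41/156 = 9129 - 41/156 = 1424083/156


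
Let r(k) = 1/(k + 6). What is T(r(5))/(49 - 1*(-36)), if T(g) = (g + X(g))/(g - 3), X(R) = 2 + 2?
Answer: -9/544 ≈ -0.016544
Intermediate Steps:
X(R) = 4
r(k) = 1/(6 + k)
T(g) = (4 + g)/(-3 + g) (T(g) = (g + 4)/(g - 3) = (4 + g)/(-3 + g))
T(r(5))/(49 - 1*(-36)) = ((4 + 1/(6 + 5))/(-3 + 1/(6 + 5)))/(49 - 1*(-36)) = ((4 + 1/11)/(-3 + 1/11))/(49 + 36) = ((4 + 1/11)/(-3 + 1/11))/85 = ((45/11)/(-32/11))*(1/85) = -11/32*45/11*(1/85) = -45/32*1/85 = -9/544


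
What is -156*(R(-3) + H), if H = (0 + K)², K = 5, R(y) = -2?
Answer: -3588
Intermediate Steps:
H = 25 (H = (0 + 5)² = 5² = 25)
-156*(R(-3) + H) = -156*(-2 + 25) = -156*23 = -3588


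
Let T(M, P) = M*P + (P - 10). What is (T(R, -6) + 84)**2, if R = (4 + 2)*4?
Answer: 5776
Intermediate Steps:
R = 24 (R = 6*4 = 24)
T(M, P) = -10 + P + M*P (T(M, P) = M*P + (-10 + P) = -10 + P + M*P)
(T(R, -6) + 84)**2 = ((-10 - 6 + 24*(-6)) + 84)**2 = ((-10 - 6 - 144) + 84)**2 = (-160 + 84)**2 = (-76)**2 = 5776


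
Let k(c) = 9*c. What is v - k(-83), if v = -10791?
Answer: -10044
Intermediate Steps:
v - k(-83) = -10791 - 9*(-83) = -10791 - 1*(-747) = -10791 + 747 = -10044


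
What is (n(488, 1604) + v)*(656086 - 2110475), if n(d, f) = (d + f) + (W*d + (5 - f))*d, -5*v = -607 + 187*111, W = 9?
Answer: -1979490330894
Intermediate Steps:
v = -4030 (v = -(-607 + 187*111)/5 = -(-607 + 20757)/5 = -1/5*20150 = -4030)
n(d, f) = d + f + d*(5 - f + 9*d) (n(d, f) = (d + f) + (9*d + (5 - f))*d = (d + f) + (5 - f + 9*d)*d = (d + f) + d*(5 - f + 9*d) = d + f + d*(5 - f + 9*d))
(n(488, 1604) + v)*(656086 - 2110475) = ((1604 + 6*488 + 9*488**2 - 1*488*1604) - 4030)*(656086 - 2110475) = ((1604 + 2928 + 9*238144 - 782752) - 4030)*(-1454389) = ((1604 + 2928 + 2143296 - 782752) - 4030)*(-1454389) = (1365076 - 4030)*(-1454389) = 1361046*(-1454389) = -1979490330894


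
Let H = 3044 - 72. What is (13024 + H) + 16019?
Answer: 32015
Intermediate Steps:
H = 2972
(13024 + H) + 16019 = (13024 + 2972) + 16019 = 15996 + 16019 = 32015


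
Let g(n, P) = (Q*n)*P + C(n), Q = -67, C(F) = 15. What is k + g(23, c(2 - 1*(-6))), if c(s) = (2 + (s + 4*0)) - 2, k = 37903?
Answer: 25590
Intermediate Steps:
c(s) = s (c(s) = (2 + (s + 0)) - 2 = (2 + s) - 2 = s)
g(n, P) = 15 - 67*P*n (g(n, P) = (-67*n)*P + 15 = -67*P*n + 15 = 15 - 67*P*n)
k + g(23, c(2 - 1*(-6))) = 37903 + (15 - 67*(2 - 1*(-6))*23) = 37903 + (15 - 67*(2 + 6)*23) = 37903 + (15 - 67*8*23) = 37903 + (15 - 12328) = 37903 - 12313 = 25590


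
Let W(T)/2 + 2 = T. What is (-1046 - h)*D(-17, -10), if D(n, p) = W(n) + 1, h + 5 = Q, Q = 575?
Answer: 59792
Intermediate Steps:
h = 570 (h = -5 + 575 = 570)
W(T) = -4 + 2*T
D(n, p) = -3 + 2*n (D(n, p) = (-4 + 2*n) + 1 = -3 + 2*n)
(-1046 - h)*D(-17, -10) = (-1046 - 1*570)*(-3 + 2*(-17)) = (-1046 - 570)*(-3 - 34) = -1616*(-37) = 59792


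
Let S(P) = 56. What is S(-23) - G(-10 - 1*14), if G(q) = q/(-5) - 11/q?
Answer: 6089/120 ≈ 50.742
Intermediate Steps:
G(q) = -11/q - q/5 (G(q) = q*(-⅕) - 11/q = -q/5 - 11/q = -11/q - q/5)
S(-23) - G(-10 - 1*14) = 56 - (-11/(-10 - 1*14) - (-10 - 1*14)/5) = 56 - (-11/(-10 - 14) - (-10 - 14)/5) = 56 - (-11/(-24) - ⅕*(-24)) = 56 - (-11*(-1/24) + 24/5) = 56 - (11/24 + 24/5) = 56 - 1*631/120 = 56 - 631/120 = 6089/120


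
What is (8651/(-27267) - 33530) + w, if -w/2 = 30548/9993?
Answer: -3045992538835/90826377 ≈ -33536.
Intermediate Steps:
w = -61096/9993 ≈ -6.1139
(8651/(-27267) - 33530) + w = (8651/(-27267) - 33530) - 61096/9993 = (8651*(-1/27267) - 33530) - 61096/9993 = (-8651/27267 - 33530) - 61096/9993 = -914271161/27267 - 61096/9993 = -3045992538835/90826377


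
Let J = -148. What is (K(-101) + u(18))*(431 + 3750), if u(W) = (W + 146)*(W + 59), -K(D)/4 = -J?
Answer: 50322516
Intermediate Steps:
K(D) = -592 (K(D) = -(-4)*(-148) = -4*148 = -592)
u(W) = (59 + W)*(146 + W) (u(W) = (146 + W)*(59 + W) = (59 + W)*(146 + W))
(K(-101) + u(18))*(431 + 3750) = (-592 + (8614 + 18² + 205*18))*(431 + 3750) = (-592 + (8614 + 324 + 3690))*4181 = (-592 + 12628)*4181 = 12036*4181 = 50322516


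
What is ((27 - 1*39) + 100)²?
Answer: 7744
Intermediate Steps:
((27 - 1*39) + 100)² = ((27 - 39) + 100)² = (-12 + 100)² = 88² = 7744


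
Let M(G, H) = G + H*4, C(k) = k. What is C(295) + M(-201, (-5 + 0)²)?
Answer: 194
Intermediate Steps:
M(G, H) = G + 4*H
C(295) + M(-201, (-5 + 0)²) = 295 + (-201 + 4*(-5 + 0)²) = 295 + (-201 + 4*(-5)²) = 295 + (-201 + 4*25) = 295 + (-201 + 100) = 295 - 101 = 194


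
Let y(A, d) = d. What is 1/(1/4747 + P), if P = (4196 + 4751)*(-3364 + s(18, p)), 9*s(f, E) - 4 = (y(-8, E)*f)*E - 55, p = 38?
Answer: -14241/61371186002 ≈ -2.3205e-7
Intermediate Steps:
s(f, E) = -17/3 + f*E**2/9 (s(f, E) = 4/9 + ((E*f)*E - 55)/9 = 4/9 + (f*E**2 - 55)/9 = 4/9 + (-55 + f*E**2)/9 = 4/9 + (-55/9 + f*E**2/9) = -17/3 + f*E**2/9)
P = -12928415/3 (P = (4196 + 4751)*(-3364 + (-17/3 + (1/9)*18*38**2)) = 8947*(-3364 + (-17/3 + (1/9)*18*1444)) = 8947*(-3364 + (-17/3 + 2888)) = 8947*(-3364 + 8647/3) = 8947*(-1445/3) = -12928415/3 ≈ -4.3095e+6)
1/(1/4747 + P) = 1/(1/4747 - 12928415/3) = 1/(-61371186002/14241) = -14241/61371186002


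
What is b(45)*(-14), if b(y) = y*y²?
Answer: -1275750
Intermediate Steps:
b(y) = y³
b(45)*(-14) = 45³*(-14) = 91125*(-14) = -1275750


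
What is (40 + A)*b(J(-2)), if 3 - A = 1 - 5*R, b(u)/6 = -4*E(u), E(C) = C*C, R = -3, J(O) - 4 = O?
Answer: -2592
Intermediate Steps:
J(O) = 4 + O
E(C) = C²
b(u) = -24*u² (b(u) = 6*(-4*u²) = -24*u²)
A = -13 (A = 3 - (1 - 5*(-3)) = 3 - (1 + 15) = 3 - 1*16 = 3 - 16 = -13)
(40 + A)*b(J(-2)) = (40 - 13)*(-24*(4 - 2)²) = 27*(-24*2²) = 27*(-24*4) = 27*(-96) = -2592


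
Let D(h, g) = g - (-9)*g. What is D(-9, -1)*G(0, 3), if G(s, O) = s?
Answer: 0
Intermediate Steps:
D(h, g) = 10*g (D(h, g) = g + 9*g = 10*g)
D(-9, -1)*G(0, 3) = (10*(-1))*0 = -10*0 = 0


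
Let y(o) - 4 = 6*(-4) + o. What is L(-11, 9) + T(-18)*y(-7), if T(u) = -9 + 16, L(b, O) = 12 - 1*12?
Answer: -189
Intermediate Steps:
L(b, O) = 0 (L(b, O) = 12 - 12 = 0)
T(u) = 7
y(o) = -20 + o (y(o) = 4 + (6*(-4) + o) = 4 + (-24 + o) = -20 + o)
L(-11, 9) + T(-18)*y(-7) = 0 + 7*(-20 - 7) = 0 + 7*(-27) = 0 - 189 = -189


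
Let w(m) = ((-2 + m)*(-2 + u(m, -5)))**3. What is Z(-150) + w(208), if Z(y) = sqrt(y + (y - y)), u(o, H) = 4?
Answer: 69934528 + 5*I*sqrt(6) ≈ 6.9935e+7 + 12.247*I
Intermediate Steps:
Z(y) = sqrt(y) (Z(y) = sqrt(y + 0) = sqrt(y))
w(m) = (-4 + 2*m)**3 (w(m) = ((-2 + m)*(-2 + 4))**3 = ((-2 + m)*2)**3 = (-4 + 2*m)**3)
Z(-150) + w(208) = sqrt(-150) + 8*(-2 + 208)**3 = 5*I*sqrt(6) + 8*206**3 = 5*I*sqrt(6) + 8*8741816 = 5*I*sqrt(6) + 69934528 = 69934528 + 5*I*sqrt(6)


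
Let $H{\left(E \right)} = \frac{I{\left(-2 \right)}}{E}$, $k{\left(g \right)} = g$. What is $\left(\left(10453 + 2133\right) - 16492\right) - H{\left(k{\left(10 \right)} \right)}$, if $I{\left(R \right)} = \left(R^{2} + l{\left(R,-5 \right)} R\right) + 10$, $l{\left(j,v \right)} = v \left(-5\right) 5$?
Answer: $- \frac{19412}{5} \approx -3882.4$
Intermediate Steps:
$l{\left(j,v \right)} = - 25 v$ ($l{\left(j,v \right)} = - 5 v 5 = - 25 v$)
$I{\left(R \right)} = 10 + R^{2} + 125 R$ ($I{\left(R \right)} = \left(R^{2} + \left(-25\right) \left(-5\right) R\right) + 10 = \left(R^{2} + 125 R\right) + 10 = 10 + R^{2} + 125 R$)
$H{\left(E \right)} = - \frac{236}{E}$ ($H{\left(E \right)} = \frac{10 + \left(-2\right)^{2} + 125 \left(-2\right)}{E} = \frac{10 + 4 - 250}{E} = - \frac{236}{E}$)
$\left(\left(10453 + 2133\right) - 16492\right) - H{\left(k{\left(10 \right)} \right)} = \left(\left(10453 + 2133\right) - 16492\right) - - \frac{236}{10} = \left(12586 - 16492\right) - \left(-236\right) \frac{1}{10} = -3906 - - \frac{118}{5} = -3906 + \frac{118}{5} = - \frac{19412}{5}$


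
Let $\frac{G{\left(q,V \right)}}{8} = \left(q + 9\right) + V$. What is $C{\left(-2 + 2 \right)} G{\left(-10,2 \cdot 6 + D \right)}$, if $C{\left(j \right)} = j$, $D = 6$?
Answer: $0$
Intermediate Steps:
$G{\left(q,V \right)} = 72 + 8 V + 8 q$ ($G{\left(q,V \right)} = 8 \left(\left(q + 9\right) + V\right) = 8 \left(\left(9 + q\right) + V\right) = 8 \left(9 + V + q\right) = 72 + 8 V + 8 q$)
$C{\left(-2 + 2 \right)} G{\left(-10,2 \cdot 6 + D \right)} = \left(-2 + 2\right) \left(72 + 8 \left(2 \cdot 6 + 6\right) + 8 \left(-10\right)\right) = 0 \left(72 + 8 \left(12 + 6\right) - 80\right) = 0 \left(72 + 8 \cdot 18 - 80\right) = 0 \left(72 + 144 - 80\right) = 0 \cdot 136 = 0$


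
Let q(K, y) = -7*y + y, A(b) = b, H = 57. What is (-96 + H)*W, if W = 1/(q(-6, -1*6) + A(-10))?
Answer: -3/2 ≈ -1.5000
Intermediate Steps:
q(K, y) = -6*y
W = 1/26 (W = 1/(-(-6)*6 - 10) = 1/(-6*(-6) - 10) = 1/(36 - 10) = 1/26 ≈ 0.038462)
(-96 + H)*W = (-96 + 57)*(1/26) = -39*1/26 = -3/2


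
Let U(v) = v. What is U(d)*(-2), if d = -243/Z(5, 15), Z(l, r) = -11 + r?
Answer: 243/2 ≈ 121.50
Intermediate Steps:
d = -243/4 (d = -243/(-11 + 15) = -243/4 ≈ -60.750)
U(d)*(-2) = -243/4*(-2) = 243/2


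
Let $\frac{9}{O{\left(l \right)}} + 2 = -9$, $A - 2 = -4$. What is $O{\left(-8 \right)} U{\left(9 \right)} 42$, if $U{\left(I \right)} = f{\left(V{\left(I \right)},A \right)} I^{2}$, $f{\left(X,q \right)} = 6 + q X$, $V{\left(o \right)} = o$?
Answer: $\frac{367416}{11} \approx 33401.0$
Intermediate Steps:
$A = -2$ ($A = 2 - 4 = -2$)
$f{\left(X,q \right)} = 6 + X q$
$O{\left(l \right)} = - \frac{9}{11}$ ($O{\left(l \right)} = \frac{9}{-2 - 9} = \frac{9}{-11} = 9 \left(- \frac{1}{11}\right) = - \frac{9}{11}$)
$U{\left(I \right)} = I^{2} \left(6 - 2 I\right)$ ($U{\left(I \right)} = \left(6 + I \left(-2\right)\right) I^{2} = \left(6 - 2 I\right) I^{2} = I^{2} \left(6 - 2 I\right)$)
$O{\left(-8 \right)} U{\left(9 \right)} 42 = - \frac{9 \cdot 2 \cdot 9^{2} \left(3 - 9\right)}{11} \cdot 42 = - \frac{9 \cdot 2 \cdot 81 \left(3 - 9\right)}{11} \cdot 42 = - \frac{9 \cdot 2 \cdot 81 \left(-6\right)}{11} \cdot 42 = \left(- \frac{9}{11}\right) \left(-972\right) 42 = \frac{8748}{11} \cdot 42 = \frac{367416}{11}$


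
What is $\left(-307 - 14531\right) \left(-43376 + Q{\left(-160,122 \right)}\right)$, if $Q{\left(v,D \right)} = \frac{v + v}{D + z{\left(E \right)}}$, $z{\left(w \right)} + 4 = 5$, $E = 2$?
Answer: $\frac{26389719328}{41} \approx 6.4365 \cdot 10^{8}$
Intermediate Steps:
$z{\left(w \right)} = 1$ ($z{\left(w \right)} = -4 + 5 = 1$)
$Q{\left(v,D \right)} = \frac{2 v}{1 + D}$ ($Q{\left(v,D \right)} = \frac{v + v}{D + 1} = \frac{2 v}{1 + D}$)
$\left(-307 - 14531\right) \left(-43376 + Q{\left(-160,122 \right)}\right) = \left(-307 - 14531\right) \left(-43376 + 2 \left(-160\right) \frac{1}{1 + 122}\right) = - 14838 \left(-43376 + 2 \left(-160\right) \frac{1}{123}\right) = - 14838 \left(-43376 - \frac{320}{123}\right) = \left(-14838\right) \left(- \frac{5335568}{123}\right) = \frac{26389719328}{41}$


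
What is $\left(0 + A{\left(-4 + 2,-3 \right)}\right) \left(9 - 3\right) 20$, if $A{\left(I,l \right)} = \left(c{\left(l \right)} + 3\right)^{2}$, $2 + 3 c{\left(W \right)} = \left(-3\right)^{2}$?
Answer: $\frac{10240}{3} \approx 3413.3$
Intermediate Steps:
$c{\left(W \right)} = \frac{7}{3}$ ($c{\left(W \right)} = - \frac{2}{3} + \frac{\left(-3\right)^{2}}{3} = - \frac{2}{3} + \frac{1}{3} \cdot 9 = - \frac{2}{3} + 3 = \frac{7}{3}$)
$A{\left(I,l \right)} = \frac{256}{9}$ ($A{\left(I,l \right)} = \left(\frac{7}{3} + 3\right)^{2} = \left(\frac{16}{3}\right)^{2} = \frac{256}{9}$)
$\left(0 + A{\left(-4 + 2,-3 \right)}\right) \left(9 - 3\right) 20 = \left(0 + \frac{256}{9}\right) \left(9 - 3\right) 20 = \frac{256}{9} \cdot 6 \cdot 20 = \frac{512}{3} \cdot 20 = \frac{10240}{3}$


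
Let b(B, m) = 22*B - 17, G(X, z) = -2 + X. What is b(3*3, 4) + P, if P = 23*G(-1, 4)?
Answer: 112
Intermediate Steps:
b(B, m) = -17 + 22*B
P = -69 (P = 23*(-2 - 1) = 23*(-3) = -69)
b(3*3, 4) + P = (-17 + 22*(3*3)) - 69 = (-17 + 22*9) - 69 = (-17 + 198) - 69 = 181 - 69 = 112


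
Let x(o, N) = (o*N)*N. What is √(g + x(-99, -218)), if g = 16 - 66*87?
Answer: I*√4710602 ≈ 2170.4*I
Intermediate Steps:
x(o, N) = o*N² (x(o, N) = (N*o)*N = o*N²)
g = -5726 (g = 16 - 5742 = -5726)
√(g + x(-99, -218)) = √(-5726 - 99*(-218)²) = √(-5726 - 99*47524) = √(-5726 - 4704876) = √(-4710602) = I*√4710602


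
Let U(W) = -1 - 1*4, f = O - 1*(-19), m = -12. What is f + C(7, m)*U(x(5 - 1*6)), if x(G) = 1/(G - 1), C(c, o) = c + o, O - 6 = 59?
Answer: 109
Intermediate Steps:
O = 65 (O = 6 + 59 = 65)
x(G) = 1/(-1 + G)
f = 84 (f = 65 - 1*(-19) = 65 + 19 = 84)
U(W) = -5 (U(W) = -1 - 4 = -5)
f + C(7, m)*U(x(5 - 1*6)) = 84 + (7 - 12)*(-5) = 84 - 5*(-5) = 84 + 25 = 109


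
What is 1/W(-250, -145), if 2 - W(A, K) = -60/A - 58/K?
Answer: 25/34 ≈ 0.73529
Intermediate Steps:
W(A, K) = 2 + 58/K + 60/A (W(A, K) = 2 - (-60/A - 58/K) = 2 + (58/K + 60/A) = 2 + 58/K + 60/A)
1/W(-250, -145) = 1/(2 + 58/(-145) + 60/(-250)) = 1/(2 + 58*(-1/145) + 60*(-1/250)) = 1/(2 - ⅖ - 6/25) = 1/(34/25) = 25/34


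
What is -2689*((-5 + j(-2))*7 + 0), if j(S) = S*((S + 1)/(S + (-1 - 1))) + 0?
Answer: 207053/2 ≈ 1.0353e+5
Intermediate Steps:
j(S) = S*(1 + S)/(-2 + S) (j(S) = S*((1 + S)/(S - 2)) + 0 = S*((1 + S)/(-2 + S)) + 0 = S*(1 + S)/(-2 + S) + 0 = S*(1 + S)/(-2 + S))
-2689*((-5 + j(-2))*7 + 0) = -2689*((-5 - 2*(1 - 2)/(-2 - 2))*7 + 0) = -2689*((-5 - 2*(-1)/(-4))*7 + 0) = -2689*((-5 - 2*(-1/4)*(-1))*7 + 0) = -2689*((-5 - 1/2)*7 + 0) = -2689*(-11/2*7 + 0) = -2689*(-77/2 + 0) = -2689*(-77/2) = 207053/2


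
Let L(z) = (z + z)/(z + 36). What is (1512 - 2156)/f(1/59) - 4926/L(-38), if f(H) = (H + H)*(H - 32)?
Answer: 16649077/35853 ≈ 464.37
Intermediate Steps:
L(z) = 2*z/(36 + z) (L(z) = (2*z)/(36 + z) = 2*z/(36 + z))
f(H) = 2*H*(-32 + H) (f(H) = (2*H)*(-32 + H) = 2*H*(-32 + H))
(1512 - 2156)/f(1/59) - 4926/L(-38) = (1512 - 2156)/((2*(-32 + 1/59)/59)) - 4926/(2*(-38)/(36 - 38)) = -644*59/(2*(-32 + 1/59)) - 4926/(2*(-38)/(-2)) = -644/(2*(1/59)*(-1887/59)) - 4926/(2*(-38)*(-½)) = -644/(-3774/3481) - 4926/38 = -644*(-3481/3774) - 4926*1/38 = 1120882/1887 - 2463/19 = 16649077/35853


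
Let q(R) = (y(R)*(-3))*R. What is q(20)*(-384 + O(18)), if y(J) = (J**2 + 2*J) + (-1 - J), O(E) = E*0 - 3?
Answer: 9729180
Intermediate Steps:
O(E) = -3 (O(E) = 0 - 3 = -3)
y(J) = -1 + J + J**2
q(R) = R*(3 - 3*R - 3*R**2) (q(R) = ((-1 + R + R**2)*(-3))*R = (3 - 3*R - 3*R**2)*R = R*(3 - 3*R - 3*R**2))
q(20)*(-384 + O(18)) = (3*20*(1 - 1*20 - 1*20**2))*(-384 - 3) = (3*20*(1 - 20 - 1*400))*(-387) = (3*20*(1 - 20 - 400))*(-387) = (3*20*(-419))*(-387) = -25140*(-387) = 9729180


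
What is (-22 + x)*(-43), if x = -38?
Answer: 2580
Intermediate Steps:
(-22 + x)*(-43) = (-22 - 38)*(-43) = -60*(-43) = 2580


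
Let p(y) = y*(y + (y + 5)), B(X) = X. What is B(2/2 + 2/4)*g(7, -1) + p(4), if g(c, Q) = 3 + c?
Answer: 67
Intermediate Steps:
p(y) = y*(5 + 2*y) (p(y) = y*(y + (5 + y)) = y*(5 + 2*y))
B(2/2 + 2/4)*g(7, -1) + p(4) = (2/2 + 2/4)*(3 + 7) + 4*(5 + 2*4) = (2*(½) + 2*(¼))*10 + 4*(5 + 8) = (1 + ½)*10 + 4*13 = (3/2)*10 + 52 = 15 + 52 = 67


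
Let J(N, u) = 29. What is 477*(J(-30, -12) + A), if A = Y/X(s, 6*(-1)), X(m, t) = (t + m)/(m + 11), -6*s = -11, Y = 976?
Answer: -35501679/25 ≈ -1.4201e+6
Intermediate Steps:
s = 11/6 (s = -⅙*(-11) = 11/6 ≈ 1.8333)
X(m, t) = (m + t)/(11 + m)
A = -75152/25 (A = 976/(((11/6 + 6*(-1))/(11 + 11/6))) = 976/(((11/6 - 6)/(77/6))) = 976/(((6/77)*(-25/6))) = 976/(-25/77) = 976*(-77/25) = -75152/25 ≈ -3006.1)
477*(J(-30, -12) + A) = 477*(29 - 75152/25) = 477*(-74427/25) = -35501679/25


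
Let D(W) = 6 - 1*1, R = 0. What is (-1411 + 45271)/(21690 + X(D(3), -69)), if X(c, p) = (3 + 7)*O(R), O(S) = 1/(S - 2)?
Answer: 8772/4337 ≈ 2.0226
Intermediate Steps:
O(S) = 1/(-2 + S)
D(W) = 5 (D(W) = 6 - 1 = 5)
X(c, p) = -5 (X(c, p) = (3 + 7)/(-2 + 0) = 10/(-2) = 10*(-1/2) = -5)
(-1411 + 45271)/(21690 + X(D(3), -69)) = (-1411 + 45271)/(21690 - 5) = 43860/21685 = 43860*(1/21685) = 8772/4337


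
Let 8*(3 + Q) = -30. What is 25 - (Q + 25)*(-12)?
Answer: 244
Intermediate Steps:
Q = -27/4 (Q = -3 + (⅛)*(-30) = -3 - 15/4 = -27/4 ≈ -6.7500)
25 - (Q + 25)*(-12) = 25 - (-27/4 + 25)*(-12) = 25 - 73*(-12)/4 = 25 - 1*(-219) = 25 + 219 = 244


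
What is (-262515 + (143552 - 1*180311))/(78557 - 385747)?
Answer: 149637/153595 ≈ 0.97423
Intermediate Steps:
(-262515 + (143552 - 1*180311))/(78557 - 385747) = (-262515 + (143552 - 180311))/(-307190) = (-262515 - 36759)*(-1/307190) = -299274*(-1/307190) = 149637/153595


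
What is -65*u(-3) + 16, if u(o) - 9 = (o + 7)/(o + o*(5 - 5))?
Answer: -1447/3 ≈ -482.33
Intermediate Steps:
u(o) = 9 + (7 + o)/o (u(o) = 9 + (o + 7)/(o + o*(5 - 5)) = 9 + (7 + o)/(o + o*0) = 9 + (7 + o)/(o + 0) = 9 + (7 + o)/o)
-65*u(-3) + 16 = -65*(10 + 7/(-3)) + 16 = -65*(10 + 7*(-1/3)) + 16 = -65*(10 - 7/3) + 16 = -65*23/3 + 16 = -1495/3 + 16 = -1447/3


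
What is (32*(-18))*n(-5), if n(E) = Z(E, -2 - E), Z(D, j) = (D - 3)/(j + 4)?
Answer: 4608/7 ≈ 658.29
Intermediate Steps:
Z(D, j) = (-3 + D)/(4 + j)
n(E) = (-3 + E)/(2 - E) (n(E) = (-3 + E)/(4 + (-2 - E)) = (-3 + E)/(2 - E))
(32*(-18))*n(-5) = (32*(-18))*((3 - 1*(-5))/(-2 - 5)) = -576*(3 + 5)/(-7) = -(-576)*8/7 = -576*(-8/7) = 4608/7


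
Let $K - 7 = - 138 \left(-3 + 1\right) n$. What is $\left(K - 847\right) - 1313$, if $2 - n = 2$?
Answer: $-2153$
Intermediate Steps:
$n = 0$ ($n = 2 - 2 = 0$)
$K = 7$ ($K = 7 - 138 \left(-3 + 1\right) 0 = 7 - 138 \left(\left(-2\right) 0\right) = 7 - 0 = 7 + 0 = 7$)
$\left(K - 847\right) - 1313 = \left(7 - 847\right) - 1313 = -840 - 1313 = -2153$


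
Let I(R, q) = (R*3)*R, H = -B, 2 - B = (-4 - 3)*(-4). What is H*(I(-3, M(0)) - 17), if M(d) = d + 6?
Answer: 260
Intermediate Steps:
M(d) = 6 + d
B = -26 (B = 2 - (-4 - 3)*(-4) = 2 - (-7)*(-4) = 2 - 1*28 = 2 - 28 = -26)
H = 26 (H = -1*(-26) = 26)
I(R, q) = 3*R**2 (I(R, q) = (3*R)*R = 3*R**2)
H*(I(-3, M(0)) - 17) = 26*(3*(-3)**2 - 17) = 26*(3*9 - 17) = 26*(27 - 17) = 26*10 = 260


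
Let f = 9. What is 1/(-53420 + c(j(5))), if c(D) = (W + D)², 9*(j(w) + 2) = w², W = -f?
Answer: -81/4321544 ≈ -1.8743e-5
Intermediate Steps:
W = -9 (W = -1*9 = -9)
j(w) = -2 + w²/9
c(D) = (-9 + D)²
1/(-53420 + c(j(5))) = 1/(-53420 + (-9 + (-2 + (⅑)*5²))²) = 1/(-53420 + (-9 + (-2 + (⅑)*25))²) = 1/(-53420 + (-9 + (-2 + 25/9))²) = 1/(-53420 + (-9 + 7/9)²) = 1/(-53420 + (-74/9)²) = 1/(-53420 + 5476/81) = 1/(-4321544/81) = -81/4321544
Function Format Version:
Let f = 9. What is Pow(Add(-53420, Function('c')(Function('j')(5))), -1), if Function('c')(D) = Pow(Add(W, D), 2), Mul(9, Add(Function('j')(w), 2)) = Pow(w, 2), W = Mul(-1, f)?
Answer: Rational(-81, 4321544) ≈ -1.8743e-5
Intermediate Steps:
W = -9 (W = Mul(-1, 9) = -9)
Function('j')(w) = Add(-2, Mul(Rational(1, 9), Pow(w, 2)))
Function('c')(D) = Pow(Add(-9, D), 2)
Pow(Add(-53420, Function('c')(Function('j')(5))), -1) = Pow(Add(-53420, Pow(Add(-9, Add(-2, Mul(Rational(1, 9), Pow(5, 2)))), 2)), -1) = Pow(Add(-53420, Pow(Add(-9, Add(-2, Mul(Rational(1, 9), 25))), 2)), -1) = Pow(Add(-53420, Pow(Add(-9, Add(-2, Rational(25, 9))), 2)), -1) = Pow(Add(-53420, Pow(Add(-9, Rational(7, 9)), 2)), -1) = Pow(Add(-53420, Pow(Rational(-74, 9), 2)), -1) = Pow(Add(-53420, Rational(5476, 81)), -1) = Pow(Rational(-4321544, 81), -1) = Rational(-81, 4321544)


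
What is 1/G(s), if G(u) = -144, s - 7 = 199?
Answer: -1/144 ≈ -0.0069444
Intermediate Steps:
s = 206 (s = 7 + 199 = 206)
1/G(s) = 1/(-144) = -1/144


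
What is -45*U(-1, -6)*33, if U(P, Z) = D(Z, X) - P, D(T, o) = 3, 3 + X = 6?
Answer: -5940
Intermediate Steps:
X = 3 (X = -3 + 6 = 3)
U(P, Z) = 3 - P
-45*U(-1, -6)*33 = -45*(3 - 1*(-1))*33 = -45*(3 + 1)*33 = -45*4*33 = -180*33 = -5940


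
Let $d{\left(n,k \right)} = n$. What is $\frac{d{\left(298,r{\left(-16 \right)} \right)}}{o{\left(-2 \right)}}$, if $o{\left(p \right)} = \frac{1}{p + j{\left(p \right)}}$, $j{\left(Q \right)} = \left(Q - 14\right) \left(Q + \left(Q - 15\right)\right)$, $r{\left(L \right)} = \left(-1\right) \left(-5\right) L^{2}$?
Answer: $89996$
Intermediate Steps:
$r{\left(L \right)} = 5 L^{2}$
$j{\left(Q \right)} = \left(-15 + 2 Q\right) \left(-14 + Q\right)$ ($j{\left(Q \right)} = \left(-14 + Q\right) \left(Q + \left(-15 + Q\right)\right) = \left(-14 + Q\right) \left(-15 + 2 Q\right) = \left(-15 + 2 Q\right) \left(-14 + Q\right)$)
$o{\left(p \right)} = \frac{1}{210 - 42 p + 2 p^{2}}$ ($o{\left(p \right)} = \frac{1}{p + \left(210 - 43 p + 2 p^{2}\right)} = \frac{1}{210 - 42 p + 2 p^{2}}$)
$\frac{d{\left(298,r{\left(-16 \right)} \right)}}{o{\left(-2 \right)}} = \frac{298}{\frac{1}{2} \frac{1}{105 + \left(-2\right)^{2} - -42}} = \frac{298}{\frac{1}{2} \frac{1}{105 + 4 + 42}} = \frac{298}{\frac{1}{2} \cdot \frac{1}{151}} = 298 \frac{1}{\frac{1}{302}} = 298 \cdot 302 = 89996$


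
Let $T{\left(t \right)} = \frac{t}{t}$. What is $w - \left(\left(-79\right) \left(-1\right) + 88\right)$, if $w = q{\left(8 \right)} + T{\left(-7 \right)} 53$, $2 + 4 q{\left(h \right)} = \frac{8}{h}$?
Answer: $- \frac{457}{4} \approx -114.25$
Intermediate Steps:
$q{\left(h \right)} = - \frac{1}{2} + \frac{2}{h}$ ($q{\left(h \right)} = - \frac{1}{2} + \frac{8 \frac{1}{h}}{4} = - \frac{1}{2} + \frac{2}{h}$)
$T{\left(t \right)} = 1$
$w = \frac{211}{4}$ ($w = \frac{4 - 8}{2 \cdot 8} + 1 \cdot 53 = \frac{1}{2} \cdot \frac{1}{8} \left(4 - 8\right) + 53 = \frac{1}{2} \cdot \frac{1}{8} \left(-4\right) + 53 = - \frac{1}{4} + 53 = \frac{211}{4} \approx 52.75$)
$w - \left(\left(-79\right) \left(-1\right) + 88\right) = \frac{211}{4} - \left(\left(-79\right) \left(-1\right) + 88\right) = \frac{211}{4} - \left(79 + 88\right) = \frac{211}{4} - 167 = - \frac{457}{4}$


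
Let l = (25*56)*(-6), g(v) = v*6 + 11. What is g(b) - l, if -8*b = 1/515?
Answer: 17326657/2060 ≈ 8411.0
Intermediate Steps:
b = -1/4120 (b = -1/8/515 = -1/8*1/515 = -1/4120 ≈ -0.00024272)
g(v) = 11 + 6*v (g(v) = 6*v + 11 = 11 + 6*v)
l = -8400 (l = 1400*(-6) = -8400)
g(b) - l = (11 + 6*(-1/4120)) - 1*(-8400) = (11 - 3/2060) + 8400 = 22657/2060 + 8400 = 17326657/2060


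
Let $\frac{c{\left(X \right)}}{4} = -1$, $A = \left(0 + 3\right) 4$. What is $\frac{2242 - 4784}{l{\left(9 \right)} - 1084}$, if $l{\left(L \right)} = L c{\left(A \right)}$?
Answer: $\frac{1271}{560} \approx 2.2696$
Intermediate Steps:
$A = 12$ ($A = 3 \cdot 4 = 12$)
$c{\left(X \right)} = -4$ ($c{\left(X \right)} = 4 \left(-1\right) = -4$)
$l{\left(L \right)} = - 4 L$ ($l{\left(L \right)} = L \left(-4\right) = - 4 L$)
$\frac{2242 - 4784}{l{\left(9 \right)} - 1084} = \frac{2242 - 4784}{\left(-4\right) 9 - 1084} = - \frac{2542}{-36 - 1084} = - \frac{2542}{-1120} = \left(-2542\right) \left(- \frac{1}{1120}\right) = \frac{1271}{560}$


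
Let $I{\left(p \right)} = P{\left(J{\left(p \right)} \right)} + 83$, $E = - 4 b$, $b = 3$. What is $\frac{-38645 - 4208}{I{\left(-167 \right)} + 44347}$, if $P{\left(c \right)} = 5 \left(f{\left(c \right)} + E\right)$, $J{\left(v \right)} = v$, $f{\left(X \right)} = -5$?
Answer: $- \frac{42853}{44345} \approx -0.96635$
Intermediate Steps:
$E = -12$ ($E = \left(-4\right) 3 = -12$)
$P{\left(c \right)} = -85$ ($P{\left(c \right)} = 5 \left(-5 - 12\right) = 5 \left(-17\right) = -85$)
$I{\left(p \right)} = -2$ ($I{\left(p \right)} = -85 + 83 = -2$)
$\frac{-38645 - 4208}{I{\left(-167 \right)} + 44347} = \frac{-38645 - 4208}{-2 + 44347} = - \frac{42853}{44345}$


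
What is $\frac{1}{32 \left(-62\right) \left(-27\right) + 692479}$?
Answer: $\frac{1}{746047} \approx 1.3404 \cdot 10^{-6}$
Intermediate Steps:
$\frac{1}{32 \left(-62\right) \left(-27\right) + 692479} = \frac{1}{\left(-1984\right) \left(-27\right) + 692479} = \frac{1}{53568 + 692479} = \frac{1}{746047}$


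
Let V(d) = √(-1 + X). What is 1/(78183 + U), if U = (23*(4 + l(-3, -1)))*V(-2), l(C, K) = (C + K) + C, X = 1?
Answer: 1/78183 ≈ 1.2791e-5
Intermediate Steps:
l(C, K) = K + 2*C
V(d) = 0 (V(d) = √(-1 + 1) = √0 = 0)
U = 0 (U = (23*(4 + (-1 + 2*(-3))))*0 = (23*(4 + (-1 - 6)))*0 = (23*(4 - 7))*0 = (23*(-3))*0 = -69*0 = 0)
1/(78183 + U) = 1/(78183 + 0) = 1/78183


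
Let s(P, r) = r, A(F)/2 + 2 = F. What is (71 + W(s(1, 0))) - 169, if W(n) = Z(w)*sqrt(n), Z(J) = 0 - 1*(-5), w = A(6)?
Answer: -98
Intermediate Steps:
A(F) = -4 + 2*F
w = 8 (w = -4 + 2*6 = -4 + 12 = 8)
Z(J) = 5 (Z(J) = 0 + 5 = 5)
W(n) = 5*sqrt(n)
(71 + W(s(1, 0))) - 169 = (71 + 5*sqrt(0)) - 169 = (71 + 5*0) - 169 = (71 + 0) - 169 = 71 - 169 = -98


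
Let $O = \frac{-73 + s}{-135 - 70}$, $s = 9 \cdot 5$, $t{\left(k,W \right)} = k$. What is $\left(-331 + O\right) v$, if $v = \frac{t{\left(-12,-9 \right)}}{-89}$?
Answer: $- \frac{813924}{18245} \approx -44.611$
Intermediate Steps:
$s = 45$
$O = \frac{28}{205}$ ($O = \frac{-73 + 45}{-135 - 70} = - \frac{28}{-205} = \left(-28\right) \left(- \frac{1}{205}\right) = \frac{28}{205} \approx 0.13659$)
$v = \frac{12}{89}$ ($v = - \frac{12}{-89} = \left(-12\right) \left(- \frac{1}{89}\right) = \frac{12}{89} \approx 0.13483$)
$\left(-331 + O\right) v = \left(-331 + \frac{28}{205}\right) \frac{12}{89} = \left(- \frac{67827}{205}\right) \frac{12}{89} = - \frac{813924}{18245}$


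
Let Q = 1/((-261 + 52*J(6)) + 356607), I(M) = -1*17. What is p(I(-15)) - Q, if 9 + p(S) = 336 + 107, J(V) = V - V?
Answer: 154654163/356346 ≈ 434.00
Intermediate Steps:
J(V) = 0
I(M) = -17
Q = 1/356346 (Q = 1/((-261 + 52*0) + 356607) = 1/((-261 + 0) + 356607) = 1/(-261 + 356607) = 1/356346 ≈ 2.8063e-6)
p(S) = 434 (p(S) = -9 + (336 + 107) = -9 + 443 = 434)
p(I(-15)) - Q = 434 - 1*1/356346 = 434 - 1/356346 = 154654163/356346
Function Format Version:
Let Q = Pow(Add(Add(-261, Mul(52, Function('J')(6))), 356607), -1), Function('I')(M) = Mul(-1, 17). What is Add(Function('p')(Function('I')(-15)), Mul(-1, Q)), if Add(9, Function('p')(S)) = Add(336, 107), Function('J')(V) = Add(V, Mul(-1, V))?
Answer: Rational(154654163, 356346) ≈ 434.00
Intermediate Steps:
Function('J')(V) = 0
Function('I')(M) = -17
Q = Rational(1, 356346) (Q = Pow(Add(Add(-261, Mul(52, 0)), 356607), -1) = Pow(Add(Add(-261, 0), 356607), -1) = Pow(Add(-261, 356607), -1) = Pow(356346, -1) = Rational(1, 356346) ≈ 2.8063e-6)
Function('p')(S) = 434 (Function('p')(S) = Add(-9, Add(336, 107)) = Add(-9, 443) = 434)
Add(Function('p')(Function('I')(-15)), Mul(-1, Q)) = Add(434, Mul(-1, Rational(1, 356346))) = Add(434, Rational(-1, 356346)) = Rational(154654163, 356346)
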